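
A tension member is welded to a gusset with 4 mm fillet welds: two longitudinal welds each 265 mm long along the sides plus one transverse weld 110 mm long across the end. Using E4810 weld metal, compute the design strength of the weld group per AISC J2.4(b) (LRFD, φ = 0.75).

E48XX → F_EXX = 480 MPa.
t_e = 0.707 × 4 = 2.828 mm.
R_nwl = 0.6 × 480 × 2.828 × 530 × 10⁻³ = 431.7 kN (longitudinal, 2 welds).
R_nwt = 0.6 × 480 × 2.828 × 110 × 10⁻³ = 89.59 kN (transverse, base value).
(i) R_nwl + R_nwt = 521.3 kN; (ii) 0.85 R_nwl + 1.5 R_nwt = 501.3 kN.
R_n = max = 521.3 kN [governs: (i)]; φR_n = 390.9 kN.

φR_n ≈ 391 kN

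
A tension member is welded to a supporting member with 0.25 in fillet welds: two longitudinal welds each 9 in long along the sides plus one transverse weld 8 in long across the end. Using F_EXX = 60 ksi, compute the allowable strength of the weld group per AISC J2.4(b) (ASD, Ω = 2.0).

t_e = 0.707 × 0.25 = 0.1767 in.
R_nwl = 0.6 × 60 × 0.1767 × 18 = 114.5 kip (longitudinal, 2 welds).
R_nwt = 0.6 × 60 × 0.1767 × 8 = 50.9 kip (transverse, base value).
(i) R_nwl + R_nwt = 165.4 kip; (ii) 0.85 R_nwl + 1.5 R_nwt = 173.7 kip.
R_n = max = 173.7 kip [governs: (ii)]; R_n/Ω = 86.85 kip.

R_n/Ω ≈ 86.9 kip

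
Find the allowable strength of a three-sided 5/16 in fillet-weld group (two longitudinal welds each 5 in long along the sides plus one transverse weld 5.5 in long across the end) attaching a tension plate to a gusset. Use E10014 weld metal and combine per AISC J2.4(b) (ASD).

R_n/Ω ≈ 111 kip

E100XX → F_EXX = 100 ksi.
t_e = 0.707 × 0.3125 = 0.2209 in.
R_nwl = 0.6 × 100 × 0.2209 × 10 = 132.6 kip (longitudinal, 2 welds).
R_nwt = 0.6 × 100 × 0.2209 × 5.5 = 72.91 kip (transverse, base value).
(i) R_nwl + R_nwt = 205.5 kip; (ii) 0.85 R_nwl + 1.5 R_nwt = 222 kip.
R_n = max = 222 kip [governs: (ii)]; R_n/Ω = 111 kip.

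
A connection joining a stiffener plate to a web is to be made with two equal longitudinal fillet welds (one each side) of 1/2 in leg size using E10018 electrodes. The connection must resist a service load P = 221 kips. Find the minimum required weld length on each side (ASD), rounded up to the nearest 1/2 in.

L = 10.5 in on each side

E100XX → F_EXX = 100 ksi.
Throat t_e = 0.707 × 0.5 = 0.3535 in.
r_n/Ω = (0.6 × 100 × 0.3535) / 2.0 = 10.6 kip/in.
L_req = P / (r_n/Ω) = 221 / 10.6 = 20.84 in total.
Per side: 20.84 / 2 = 10.42 in.
Round up → use L = 10.5 in on each side.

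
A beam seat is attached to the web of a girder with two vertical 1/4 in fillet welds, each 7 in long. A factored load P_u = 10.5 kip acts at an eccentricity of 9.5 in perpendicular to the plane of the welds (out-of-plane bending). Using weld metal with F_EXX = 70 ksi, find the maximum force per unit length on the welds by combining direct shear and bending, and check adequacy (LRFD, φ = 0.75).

L_w = 2 × 7 = 14 in; section modulus (unit throat) S = 2 × L²/6 = 16.33 in².
Direct shear f_v = P/L_w = 10.5/14 = 0.75 kip/in.
Moment M = P × e = 10.5 × 9.5 = 99.75 kip·in; bending f_b = M/S = 6.107 kip/in.
f_max = √(f_v² + f_b²) = √(0.75² + 6.107²) = 6.153 kip/in.
φr_n = 0.75 × 0.6 × 70 × (0.707 × 0.25) = 5.568 kip/in → NOT adequate.

f_max ≈ 6.15 kip/in; NOT adequate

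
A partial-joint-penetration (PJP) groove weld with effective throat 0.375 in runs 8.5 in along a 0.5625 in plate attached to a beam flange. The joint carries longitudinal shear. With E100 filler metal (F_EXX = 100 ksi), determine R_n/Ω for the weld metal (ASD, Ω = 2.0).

R_n/Ω ≈ 95.6 kip

Effective throat (given) t_e = 0.375 in.
A_we = 0.375 × 8.5 = 3.188 in².
F_nw = 0.6 F_EXX = 60 ksi.
R_n/Ω = (60 × 3.188) / 2.0 = 95.62 kip.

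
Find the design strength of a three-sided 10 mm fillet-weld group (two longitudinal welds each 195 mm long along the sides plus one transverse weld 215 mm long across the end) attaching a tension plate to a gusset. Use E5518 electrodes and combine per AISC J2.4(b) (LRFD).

E55XX → F_EXX = 550 MPa.
t_e = 0.707 × 10 = 7.07 mm.
R_nwl = 0.6 × 550 × 7.07 × 390 × 10⁻³ = 909.9 kN (longitudinal, 2 welds).
R_nwt = 0.6 × 550 × 7.07 × 215 × 10⁻³ = 501.6 kN (transverse, base value).
(i) R_nwl + R_nwt = 1412 kN; (ii) 0.85 R_nwl + 1.5 R_nwt = 1526 kN.
R_n = max = 1526 kN [governs: (ii)]; φR_n = 1144 kN.

φR_n ≈ 1140 kN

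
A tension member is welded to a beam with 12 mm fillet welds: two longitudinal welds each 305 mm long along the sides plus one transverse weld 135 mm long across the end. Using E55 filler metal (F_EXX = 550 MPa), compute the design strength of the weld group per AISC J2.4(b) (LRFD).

t_e = 0.707 × 12 = 8.484 mm.
R_nwl = 0.6 × 550 × 8.484 × 610 × 10⁻³ = 1708 kN (longitudinal, 2 welds).
R_nwt = 0.6 × 550 × 8.484 × 135 × 10⁻³ = 378 kN (transverse, base value).
(i) R_nwl + R_nwt = 2086 kN; (ii) 0.85 R_nwl + 1.5 R_nwt = 2019 kN.
R_n = max = 2086 kN [governs: (i)]; φR_n = 1564 kN.

φR_n ≈ 1560 kN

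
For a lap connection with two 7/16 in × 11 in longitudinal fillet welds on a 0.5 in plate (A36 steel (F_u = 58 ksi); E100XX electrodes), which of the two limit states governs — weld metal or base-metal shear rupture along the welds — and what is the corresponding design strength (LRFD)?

E100XX → F_EXX = 100 ksi.
t_e = 0.707 × 0.4375 = 0.3093 in; L = 22 in.
Weld metal: φR_n = 0.75 × 0.6 × 100 × 0.3093 × 22 = 306.2 kip.
Base metal (shear rupture): φR_n = 0.75 × 0.6 × 58 × 0.5 × 22 = 287.1 kip.
Governing: base-metal shear rupture.

φR_n ≈ 287 kip (base-metal shear rupture governs)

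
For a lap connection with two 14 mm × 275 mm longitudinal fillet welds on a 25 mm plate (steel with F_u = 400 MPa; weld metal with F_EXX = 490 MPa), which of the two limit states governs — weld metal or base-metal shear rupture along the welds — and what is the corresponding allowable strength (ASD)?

t_e = 0.707 × 14 = 9.898 mm; L = 550 mm.
Weld metal: R_n/Ω = (1/2.0) × 0.6 × 490 × 9.898 × 550 × 10⁻³ = 800.3 kN.
Base metal (shear rupture): R_n/Ω = (1/2.0) × 0.6 × 400 × 25 × 550 × 10⁻³ = 1650 kN.
Governing: weld metal.

R_n/Ω ≈ 800 kN (weld metal governs)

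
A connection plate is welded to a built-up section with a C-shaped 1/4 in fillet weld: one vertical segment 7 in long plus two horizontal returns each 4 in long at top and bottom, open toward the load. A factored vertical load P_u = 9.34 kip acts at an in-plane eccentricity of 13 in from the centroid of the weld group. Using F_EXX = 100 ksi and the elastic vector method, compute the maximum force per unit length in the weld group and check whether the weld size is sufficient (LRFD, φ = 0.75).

Total weld length L_w = 15 in. Treat welds as unit-width lines.
Centroid: x̄ = 2×4×2 / 15 = 1.067 in from the vertical weld.
Polar moment about centroid: J = I_x + I_y = [7³/12 + 2×4×3.5²] + [7×1.067² + 2(4³/12 + 4×0.9333²)] = 152.2 in³.
Direct shear f_v = P/L_w = 9.34 / 15 = 0.6227 kip/in (vertical).
Torsion M = P·e = 9.34 × 13 = 121.42 kip·in.
Critical point at (x, y) = (2.933, 3.5) from centroid. f_tx = M·y/J = 2.792 kip/in; f_ty = M·x/J = 2.34 kip/in.
Resultant f_max = √[f_tx² + (f_v + f_ty)²] = √[2.792² + (0.6227 + 2.34)²] = 4.072 kip/in.
Capacity per unit length: φr_n = 0.75 × 0.6 × 100 × (0.707 × 0.25) = 7.954 kip/in.
4.072 ≤ 7.954 → adequate.

f_max ≈ 4.07 kip/in; adequate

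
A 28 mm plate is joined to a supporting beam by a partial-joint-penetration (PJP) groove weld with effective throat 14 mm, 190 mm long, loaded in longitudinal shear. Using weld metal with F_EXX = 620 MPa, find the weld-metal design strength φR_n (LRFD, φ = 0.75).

Effective throat (given) t_e = 14 mm.
A_we = 14 × 190 = 2660 mm².
F_nw = 0.6 F_EXX = 372 MPa.
φR_n = 0.75 × 372 × 2660 × 10⁻³ = 742.1 kN.

φR_n ≈ 742 kN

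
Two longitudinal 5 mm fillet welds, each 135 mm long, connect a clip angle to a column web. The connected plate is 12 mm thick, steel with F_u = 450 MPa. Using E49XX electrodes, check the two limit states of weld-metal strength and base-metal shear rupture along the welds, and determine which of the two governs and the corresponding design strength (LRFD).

φR_n ≈ 210 kN (weld metal governs)

E49XX → F_EXX = 490 MPa.
t_e = 0.707 × 5 = 3.535 mm; L = 270 mm.
Weld metal: φR_n = 0.75 × 0.6 × 490 × 3.535 × 270 × 10⁻³ = 210.5 kN.
Base metal (shear rupture): φR_n = 0.75 × 0.6 × 450 × 12 × 270 × 10⁻³ = 656.1 kN.
Governing: weld metal.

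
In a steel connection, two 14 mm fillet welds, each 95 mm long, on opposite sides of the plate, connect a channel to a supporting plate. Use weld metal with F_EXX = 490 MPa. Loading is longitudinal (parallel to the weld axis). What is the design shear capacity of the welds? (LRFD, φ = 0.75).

Effective throat t_e = 0.707 × 14 = 9.898 mm.
Total length L = 190 mm; A_we = 9.898 × 190 = 1881 mm².
F_nw = 0.6 F_EXX = 0.6 × 490 = 294 MPa.
φR_n = 0.75 × 294 × 1881 × 10⁻³ = 414.7 kN.

φR_n ≈ 415 kN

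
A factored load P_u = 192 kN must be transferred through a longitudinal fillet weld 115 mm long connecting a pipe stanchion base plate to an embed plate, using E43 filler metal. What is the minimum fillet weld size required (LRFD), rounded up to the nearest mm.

E43XX → F_EXX = 430 MPa.
Total weld length L = 115 mm.
Required throat t_e = P_u / (φ × 0.6 F_EXX × L) = 192 / (0.75 × 0.6 × 430 × 115 × 10⁻³) = 8.628 mm.
Required leg w = t_e / 0.707 = 12.2 mm → use 13 mm.

w = 13 mm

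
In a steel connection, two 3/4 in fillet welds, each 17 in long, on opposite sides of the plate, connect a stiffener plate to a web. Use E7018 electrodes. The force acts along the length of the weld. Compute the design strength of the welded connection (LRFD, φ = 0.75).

φR_n ≈ 568 kip

E70XX → F_EXX = 70 ksi.
Effective throat t_e = 0.707 × 0.75 = 0.5302 in.
Total length L = 34 in; A_we = 0.5302 × 34 = 18.03 in².
F_nw = 0.6 F_EXX = 0.6 × 70 = 42 ksi.
φR_n = 0.75 × 42 × 18.03 = 567.9 kip.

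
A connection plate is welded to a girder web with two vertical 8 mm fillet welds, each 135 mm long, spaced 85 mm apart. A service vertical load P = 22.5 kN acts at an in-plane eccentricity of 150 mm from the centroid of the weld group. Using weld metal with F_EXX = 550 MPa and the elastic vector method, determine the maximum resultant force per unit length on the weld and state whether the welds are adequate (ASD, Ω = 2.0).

f_max ≈ 351 N/mm; adequate

Total weld length L_w = 270 mm. Treat welds as unit-width lines.
Polar moment about centroid: J = 2[d³/12 + d(b/2)²] = 2[135³/12 + 135×42.5²] = 897800 mm³.
Direct shear f_v = P/L_w = 22.5×10³ / 270 = 83.33 N/mm (vertical).
Torsion M = P·e = 22.5×10³ × 150 = 3375000 N·mm.
Critical point at (x, y) = (42.5, 67.5) from centroid. f_tx = M·y/J = 253.8 N/mm; f_ty = M·x/J = 159.8 N/mm.
Resultant f_max = √[f_tx² + (f_v + f_ty)²] = √[253.8² + (83.33 + 159.8)²] = 351.4 N/mm.
Capacity per unit length: r_n/Ω = (1/2.0) × 0.6 × 550 × (0.707 × 8) = 933.2 N/mm.
351.4 ≤ 933.2 → adequate.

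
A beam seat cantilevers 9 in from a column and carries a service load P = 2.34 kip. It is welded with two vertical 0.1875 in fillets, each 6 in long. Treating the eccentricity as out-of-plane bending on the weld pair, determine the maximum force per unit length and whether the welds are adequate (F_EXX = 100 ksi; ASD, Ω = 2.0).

f_max ≈ 1.77 kip/in; adequate

L_w = 2 × 6 = 12 in; section modulus (unit throat) S = 2 × L²/6 = 12 in².
Direct shear f_v = P/L_w = 2.34/12 = 0.195 kip/in.
Moment M = P × e = 2.34 × 9 = 21.06 kip·in; bending f_b = M/S = 1.755 kip/in.
f_max = √(f_v² + f_b²) = √(0.195² + 1.755²) = 1.766 kip/in.
r_n/Ω = (1/2.0) × 0.6 × 100 × (0.707 × 0.1875) = 3.977 kip/in → adequate.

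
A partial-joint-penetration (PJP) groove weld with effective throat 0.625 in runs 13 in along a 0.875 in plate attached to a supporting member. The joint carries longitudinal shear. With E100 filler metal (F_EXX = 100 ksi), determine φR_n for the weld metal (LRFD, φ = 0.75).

φR_n ≈ 366 kips

Effective throat (given) t_e = 0.625 in.
A_we = 0.625 × 13 = 8.125 in².
F_nw = 0.6 F_EXX = 60 ksi.
φR_n = 0.75 × 60 × 8.125 = 365.6 kips.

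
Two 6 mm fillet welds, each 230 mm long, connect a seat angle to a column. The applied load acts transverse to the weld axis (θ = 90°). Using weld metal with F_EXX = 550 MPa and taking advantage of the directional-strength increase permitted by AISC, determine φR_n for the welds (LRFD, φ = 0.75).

φR_n ≈ 724 kN

t_e = 0.707 × 6 = 4.242 mm; A_we = 4.242 × 460 = 1951 mm².
Directional factor: 1.0 + 0.5 sin^1.5(90°) = 1.5.
F_nw = 0.6 × 550 × 1.5 = 495 MPa.
φR_n = 0.75 × 495 × 1951 × 10⁻³ = 724.4 kN.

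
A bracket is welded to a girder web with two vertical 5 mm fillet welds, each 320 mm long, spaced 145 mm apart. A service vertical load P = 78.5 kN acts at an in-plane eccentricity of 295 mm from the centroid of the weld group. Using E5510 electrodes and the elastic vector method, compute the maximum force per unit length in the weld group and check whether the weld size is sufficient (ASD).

f_max ≈ 524 N/mm; adequate

E55XX → F_EXX = 550 MPa.
Total weld length L_w = 640 mm. Treat welds as unit-width lines.
Polar moment about centroid: J = 2[d³/12 + d(b/2)²] = 2[320³/12 + 320×72.5²] = 8825000 mm³.
Direct shear f_v = P/L_w = 78.5×10³ / 640 = 122.7 N/mm (vertical).
Torsion M = P·e = 78.5×10³ × 295 = 23158000 N·mm.
Critical point at (x, y) = (72.5, 160) from centroid. f_tx = M·y/J = 419.8 N/mm; f_ty = M·x/J = 190.2 N/mm.
Resultant f_max = √[f_tx² + (f_v + f_ty)²] = √[419.8² + (122.7 + 190.2)²] = 523.6 N/mm.
Capacity per unit length: r_n/Ω = (1/2.0) × 0.6 × 550 × (0.707 × 5) = 583.3 N/mm.
523.6 ≤ 583.3 → adequate.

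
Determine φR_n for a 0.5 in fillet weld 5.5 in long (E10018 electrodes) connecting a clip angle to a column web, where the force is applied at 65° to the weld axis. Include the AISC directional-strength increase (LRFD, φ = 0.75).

E100XX → F_EXX = 100 ksi.
t_e = 0.707 × 0.5 = 0.3535 in; A_we = 0.3535 × 5.5 = 1.944 in².
Directional factor: 1.0 + 0.5 sin^1.5(65°) = 1.431.
F_nw = 0.6 × 100 × 1.431 = 85.88 ksi.
φR_n = 0.75 × 85.88 × 1.944 = 125.2 kips.

φR_n ≈ 125 kips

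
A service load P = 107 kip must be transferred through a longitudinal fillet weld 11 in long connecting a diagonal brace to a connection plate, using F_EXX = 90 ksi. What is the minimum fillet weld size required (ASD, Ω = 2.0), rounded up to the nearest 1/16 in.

w = 9/16 in

Total weld length L = 11 in.
Required throat t_e = P × Ω / (0.6 F_EXX × L) = 107 × 2.0 / (0.6 × 90 × 11) = 0.3603 in.
Required leg w = t_e / 0.707 = 0.5096 in → use 9/16 in.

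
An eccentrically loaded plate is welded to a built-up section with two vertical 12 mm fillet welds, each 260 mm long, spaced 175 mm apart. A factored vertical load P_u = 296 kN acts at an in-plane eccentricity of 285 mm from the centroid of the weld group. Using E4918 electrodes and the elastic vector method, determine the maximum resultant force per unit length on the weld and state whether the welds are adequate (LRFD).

f_max ≈ 2280 N/mm; NOT adequate

E49XX → F_EXX = 490 MPa.
Total weld length L_w = 520 mm. Treat welds as unit-width lines.
Polar moment about centroid: J = 2[d³/12 + d(b/2)²] = 2[260³/12 + 260×87.5²] = 6911000 mm³.
Direct shear f_v = P/L_w = 296×10³ / 520 = 569.2 N/mm (vertical).
Torsion M = P·e = 296×10³ × 285 = 84360000 N·mm.
Critical point at (x, y) = (87.5, 130) from centroid. f_tx = M·y/J = 1587 N/mm; f_ty = M·x/J = 1068 N/mm.
Resultant f_max = √[f_tx² + (f_v + f_ty)²] = √[1587² + (569.2 + 1068)²] = 2280 N/mm.
Capacity per unit length: φr_n = 0.75 × 0.6 × 490 × (0.707 × 12) = 1871 N/mm.
2280 > 1871 → NOT adequate.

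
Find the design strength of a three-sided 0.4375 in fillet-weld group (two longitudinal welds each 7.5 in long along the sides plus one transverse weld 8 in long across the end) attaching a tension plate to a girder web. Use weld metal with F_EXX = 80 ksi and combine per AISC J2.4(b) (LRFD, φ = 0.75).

φR_n ≈ 276 kips

t_e = 0.707 × 0.4375 = 0.3093 in.
R_nwl = 0.6 × 80 × 0.3093 × 15 = 222.7 kips (longitudinal, 2 welds).
R_nwt = 0.6 × 80 × 0.3093 × 8 = 118.8 kips (transverse, base value).
(i) R_nwl + R_nwt = 341.5 kips; (ii) 0.85 R_nwl + 1.5 R_nwt = 367.5 kips.
R_n = max = 367.5 kips [governs: (ii)]; φR_n = 275.6 kips.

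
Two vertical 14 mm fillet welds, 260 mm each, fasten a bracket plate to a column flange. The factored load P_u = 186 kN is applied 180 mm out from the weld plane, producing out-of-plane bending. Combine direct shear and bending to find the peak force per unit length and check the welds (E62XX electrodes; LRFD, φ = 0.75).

f_max ≈ 1530 N/mm; adequate

E62XX → F_EXX = 620 MPa.
L_w = 2 × 260 = 520 mm; section modulus (unit throat) S = 2 × L²/6 = 22530 mm².
Direct shear f_v = P/L_w = 186×10³/520 = 357.7 N/mm.
Moment M = P × e = 186×10³ × 180 = 33480000 N·mm; bending f_b = M/S = 1486 N/mm.
f_max = √(f_v² + f_b²) = √(357.7² + 1486²) = 1528 N/mm.
φr_n = 0.75 × 0.6 × 620 × (0.707 × 14) = 2762 N/mm → adequate.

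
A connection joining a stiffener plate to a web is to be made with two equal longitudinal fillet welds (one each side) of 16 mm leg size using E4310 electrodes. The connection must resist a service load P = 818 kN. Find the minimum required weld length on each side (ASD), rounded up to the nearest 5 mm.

L = 285 mm on each side

E43XX → F_EXX = 430 MPa.
Throat t_e = 0.707 × 16 = 11.31 mm.
r_n/Ω = (0.6 × 430 × 11.31) / 2.0 = 1459 N/mm = 1.459 kN/mm.
L_req = P / (r_n/Ω) = 818 / 1.459 = 560.6 mm total.
Per side: 560.6 / 2 = 280.3 mm.
Round up → use L = 285 mm on each side.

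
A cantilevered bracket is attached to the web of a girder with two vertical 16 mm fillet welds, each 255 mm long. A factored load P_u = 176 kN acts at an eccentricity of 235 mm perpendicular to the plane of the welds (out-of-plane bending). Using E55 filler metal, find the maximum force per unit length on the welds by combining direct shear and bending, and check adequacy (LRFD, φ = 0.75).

f_max ≈ 1940 N/mm; adequate

E55XX → F_EXX = 550 MPa.
L_w = 2 × 255 = 510 mm; section modulus (unit throat) S = 2 × L²/6 = 21680 mm².
Direct shear f_v = P/L_w = 176×10³/510 = 345.1 N/mm.
Moment M = P × e = 176×10³ × 235 = 41360000 N·mm; bending f_b = M/S = 1908 N/mm.
f_max = √(f_v² + f_b²) = √(345.1² + 1908²) = 1939 N/mm.
φr_n = 0.75 × 0.6 × 550 × (0.707 × 16) = 2800 N/mm → adequate.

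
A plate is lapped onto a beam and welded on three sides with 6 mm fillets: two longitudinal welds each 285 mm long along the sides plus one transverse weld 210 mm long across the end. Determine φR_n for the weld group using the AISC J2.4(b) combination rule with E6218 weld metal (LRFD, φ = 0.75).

E62XX → F_EXX = 620 MPa.
t_e = 0.707 × 6 = 4.242 mm.
R_nwl = 0.6 × 620 × 4.242 × 570 × 10⁻³ = 899.5 kN (longitudinal, 2 welds).
R_nwt = 0.6 × 620 × 4.242 × 210 × 10⁻³ = 331.4 kN (transverse, base value).
(i) R_nwl + R_nwt = 1231 kN; (ii) 0.85 R_nwl + 1.5 R_nwt = 1262 kN.
R_n = max = 1262 kN [governs: (ii)]; φR_n = 946.2 kN.

φR_n ≈ 946 kN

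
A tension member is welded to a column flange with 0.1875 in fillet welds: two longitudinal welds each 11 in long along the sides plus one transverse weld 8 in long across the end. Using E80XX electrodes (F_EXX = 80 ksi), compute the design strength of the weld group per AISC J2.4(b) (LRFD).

t_e = 0.707 × 0.1875 = 0.1326 in.
R_nwl = 0.6 × 80 × 0.1326 × 22 = 140 kip (longitudinal, 2 welds).
R_nwt = 0.6 × 80 × 0.1326 × 8 = 50.9 kip (transverse, base value).
(i) R_nwl + R_nwt = 190.9 kip; (ii) 0.85 R_nwl + 1.5 R_nwt = 195.3 kip.
R_n = max = 195.3 kip [governs: (ii)]; φR_n = 146.5 kip.

φR_n ≈ 147 kip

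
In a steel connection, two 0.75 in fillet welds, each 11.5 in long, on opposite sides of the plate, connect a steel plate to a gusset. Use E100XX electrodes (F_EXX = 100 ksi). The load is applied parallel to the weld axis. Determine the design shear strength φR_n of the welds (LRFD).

Effective throat t_e = 0.707 × 0.75 = 0.5302 in.
Total length L = 23 in; A_we = 0.5302 × 23 = 12.2 in².
F_nw = 0.6 F_EXX = 0.6 × 100 = 60 ksi.
φR_n = 0.75 × 60 × 12.2 = 548.8 kips.

φR_n ≈ 549 kips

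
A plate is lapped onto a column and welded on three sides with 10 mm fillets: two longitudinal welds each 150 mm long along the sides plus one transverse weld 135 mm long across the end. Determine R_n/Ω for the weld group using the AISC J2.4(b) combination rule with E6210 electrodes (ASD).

E62XX → F_EXX = 620 MPa.
t_e = 0.707 × 10 = 7.07 mm.
R_nwl = 0.6 × 620 × 7.07 × 300 × 10⁻³ = 789 kN (longitudinal, 2 welds).
R_nwt = 0.6 × 620 × 7.07 × 135 × 10⁻³ = 355.1 kN (transverse, base value).
(i) R_nwl + R_nwt = 1144 kN; (ii) 0.85 R_nwl + 1.5 R_nwt = 1203 kN.
R_n = max = 1203 kN [governs: (ii)]; R_n/Ω = 601.6 kN.

R_n/Ω ≈ 602 kN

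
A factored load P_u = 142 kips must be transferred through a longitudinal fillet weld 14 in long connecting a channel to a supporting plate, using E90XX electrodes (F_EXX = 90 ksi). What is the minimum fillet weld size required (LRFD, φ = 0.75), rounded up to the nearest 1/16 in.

Total weld length L = 14 in.
Required throat t_e = P_u / (φ × 0.6 F_EXX × L) = 142 / (0.75 × 0.6 × 90 × 14) = 0.2504 in.
Required leg w = t_e / 0.707 = 0.3542 in → use 3/8 in.

w = 3/8 in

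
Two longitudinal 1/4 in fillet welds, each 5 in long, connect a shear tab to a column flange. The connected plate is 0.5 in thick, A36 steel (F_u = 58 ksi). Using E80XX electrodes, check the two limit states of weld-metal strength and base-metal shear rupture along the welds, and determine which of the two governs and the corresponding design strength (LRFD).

φR_n ≈ 63.6 kip (weld metal governs)

E80XX → F_EXX = 80 ksi.
t_e = 0.707 × 0.25 = 0.1767 in; L = 10 in.
Weld metal: φR_n = 0.75 × 0.6 × 80 × 0.1767 × 10 = 63.63 kip.
Base metal (shear rupture): φR_n = 0.75 × 0.6 × 58 × 0.5 × 10 = 130.5 kip.
Governing: weld metal.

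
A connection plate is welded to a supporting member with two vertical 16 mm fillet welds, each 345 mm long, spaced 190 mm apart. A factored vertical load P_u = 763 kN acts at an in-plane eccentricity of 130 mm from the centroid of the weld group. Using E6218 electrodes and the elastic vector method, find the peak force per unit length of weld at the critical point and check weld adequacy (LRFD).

E62XX → F_EXX = 620 MPa.
Total weld length L_w = 690 mm. Treat welds as unit-width lines.
Polar moment about centroid: J = 2[d³/12 + d(b/2)²] = 2[345³/12 + 345×95²] = 13070000 mm³.
Direct shear f_v = P/L_w = 763×10³ / 690 = 1106 N/mm (vertical).
Torsion M = P·e = 763×10³ × 130 = 99190000 N·mm.
Critical point at (x, y) = (95, 172.5) from centroid. f_tx = M·y/J = 1309 N/mm; f_ty = M·x/J = 720.9 N/mm.
Resultant f_max = √[f_tx² + (f_v + f_ty)²] = √[1309² + (1106 + 720.9)²] = 2247 N/mm.
Capacity per unit length: φr_n = 0.75 × 0.6 × 620 × (0.707 × 16) = 3156 N/mm.
2247 ≤ 3156 → adequate.

f_max ≈ 2250 N/mm; adequate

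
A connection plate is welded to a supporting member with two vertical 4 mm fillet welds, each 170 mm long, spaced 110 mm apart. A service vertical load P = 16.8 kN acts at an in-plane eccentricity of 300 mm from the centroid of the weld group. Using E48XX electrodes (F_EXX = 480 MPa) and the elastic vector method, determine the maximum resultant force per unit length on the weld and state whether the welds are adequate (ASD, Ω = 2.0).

Total weld length L_w = 340 mm. Treat welds as unit-width lines.
Polar moment about centroid: J = 2[d³/12 + d(b/2)²] = 2[170³/12 + 170×55²] = 1847000 mm³.
Direct shear f_v = P/L_w = 16.8×10³ / 340 = 49.41 N/mm (vertical).
Torsion M = P·e = 16.8×10³ × 300 = 5040000 N·mm.
Critical point at (x, y) = (55, 85) from centroid. f_tx = M·y/J = 231.9 N/mm; f_ty = M·x/J = 150.1 N/mm.
Resultant f_max = √[f_tx² + (f_v + f_ty)²] = √[231.9² + (49.41 + 150.1)²] = 305.9 N/mm.
Capacity per unit length: r_n/Ω = (1/2.0) × 0.6 × 480 × (0.707 × 4) = 407.2 N/mm.
305.9 ≤ 407.2 → adequate.

f_max ≈ 306 N/mm; adequate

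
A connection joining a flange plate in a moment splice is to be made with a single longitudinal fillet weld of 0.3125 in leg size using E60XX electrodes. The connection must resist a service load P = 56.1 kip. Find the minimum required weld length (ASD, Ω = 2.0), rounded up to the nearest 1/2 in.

L = 14.5 in

E60XX → F_EXX = 60 ksi.
Throat t_e = 0.707 × 0.3125 = 0.2209 in.
r_n/Ω = (0.6 × 60 × 0.2209) / 2.0 = 3.977 kip/in.
L_req = P / (r_n/Ω) = 56.1 / 3.977 = 14.11 in total.
Round up → use L = 14.5 in.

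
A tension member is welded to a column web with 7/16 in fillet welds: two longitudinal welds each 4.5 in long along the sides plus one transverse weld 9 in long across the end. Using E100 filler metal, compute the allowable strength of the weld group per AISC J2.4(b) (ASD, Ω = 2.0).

E100XX → F_EXX = 100 ksi.
t_e = 0.707 × 0.4375 = 0.3093 in.
R_nwl = 0.6 × 100 × 0.3093 × 9 = 167 kip (longitudinal, 2 welds).
R_nwt = 0.6 × 100 × 0.3093 × 9 = 167 kip (transverse, base value).
(i) R_nwl + R_nwt = 334.1 kip; (ii) 0.85 R_nwl + 1.5 R_nwt = 392.5 kip.
R_n = max = 392.5 kip [governs: (ii)]; R_n/Ω = 196.3 kip.

R_n/Ω ≈ 196 kip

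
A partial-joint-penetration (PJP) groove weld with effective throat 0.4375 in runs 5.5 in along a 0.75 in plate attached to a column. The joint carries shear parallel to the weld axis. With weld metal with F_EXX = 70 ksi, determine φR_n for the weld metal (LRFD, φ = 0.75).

Effective throat (given) t_e = 0.4375 in.
A_we = 0.4375 × 5.5 = 2.406 in².
F_nw = 0.6 F_EXX = 42 ksi.
φR_n = 0.75 × 42 × 2.406 = 75.8 kips.

φR_n ≈ 75.8 kips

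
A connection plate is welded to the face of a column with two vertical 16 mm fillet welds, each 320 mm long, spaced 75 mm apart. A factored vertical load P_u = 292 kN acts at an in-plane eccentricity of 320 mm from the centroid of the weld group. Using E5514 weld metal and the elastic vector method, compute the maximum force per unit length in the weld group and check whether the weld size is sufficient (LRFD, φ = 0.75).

E55XX → F_EXX = 550 MPa.
Total weld length L_w = 640 mm. Treat welds as unit-width lines.
Polar moment about centroid: J = 2[d³/12 + d(b/2)²] = 2[320³/12 + 320×37.5²] = 6361000 mm³.
Direct shear f_v = P/L_w = 292×10³ / 640 = 456.2 N/mm (vertical).
Torsion M = P·e = 292×10³ × 320 = 93440000 N·mm.
Critical point at (x, y) = (37.5, 160) from centroid. f_tx = M·y/J = 2350 N/mm; f_ty = M·x/J = 550.8 N/mm.
Resultant f_max = √[f_tx² + (f_v + f_ty)²] = √[2350² + (456.2 + 550.8)²] = 2557 N/mm.
Capacity per unit length: φr_n = 0.75 × 0.6 × 550 × (0.707 × 16) = 2800 N/mm.
2557 ≤ 2800 → adequate.

f_max ≈ 2560 N/mm; adequate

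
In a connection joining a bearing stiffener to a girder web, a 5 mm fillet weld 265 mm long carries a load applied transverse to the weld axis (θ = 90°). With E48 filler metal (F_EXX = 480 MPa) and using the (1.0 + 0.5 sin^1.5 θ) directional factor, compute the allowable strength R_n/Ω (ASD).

R_n/Ω ≈ 202 kN

t_e = 0.707 × 5 = 3.535 mm; A_we = 3.535 × 265 = 936.8 mm².
Directional factor: 1.0 + 0.5 sin^1.5(90°) = 1.5.
F_nw = 0.6 × 480 × 1.5 = 432 MPa.
R_n/Ω = (432 × 936.8) / 2.0 × 10⁻³ = 202.3 kN.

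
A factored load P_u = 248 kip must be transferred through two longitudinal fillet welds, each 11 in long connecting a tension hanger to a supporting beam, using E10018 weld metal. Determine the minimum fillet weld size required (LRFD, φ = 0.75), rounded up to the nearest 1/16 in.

w = 3/8 in

E100XX → F_EXX = 100 ksi.
Total weld length L = 22 in.
Required throat t_e = P_u / (φ × 0.6 F_EXX × L) = 248 / (0.75 × 0.6 × 100 × 22) = 0.2505 in.
Required leg w = t_e / 0.707 = 0.3543 in → use 3/8 in.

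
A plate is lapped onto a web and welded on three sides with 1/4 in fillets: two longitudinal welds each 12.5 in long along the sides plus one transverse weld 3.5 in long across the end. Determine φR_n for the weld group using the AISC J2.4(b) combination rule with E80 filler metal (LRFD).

φR_n ≈ 181 kips

E80XX → F_EXX = 80 ksi.
t_e = 0.707 × 0.25 = 0.1767 in.
R_nwl = 0.6 × 80 × 0.1767 × 25 = 212.1 kips (longitudinal, 2 welds).
R_nwt = 0.6 × 80 × 0.1767 × 3.5 = 29.69 kips (transverse, base value).
(i) R_nwl + R_nwt = 241.8 kips; (ii) 0.85 R_nwl + 1.5 R_nwt = 224.8 kips.
R_n = max = 241.8 kips [governs: (i)]; φR_n = 181.3 kips.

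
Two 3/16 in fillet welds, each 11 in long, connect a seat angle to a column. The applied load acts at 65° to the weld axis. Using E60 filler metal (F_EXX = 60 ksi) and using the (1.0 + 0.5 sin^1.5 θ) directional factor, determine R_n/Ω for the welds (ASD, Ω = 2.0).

t_e = 0.707 × 0.1875 = 0.1326 in; A_we = 0.1326 × 22 = 2.916 in².
Directional factor: 1.0 + 0.5 sin^1.5(65°) = 1.431.
F_nw = 0.6 × 60 × 1.431 = 51.53 ksi.
R_n/Ω = (51.53 × 2.916) / 2.0 = 75.14 kip.

R_n/Ω ≈ 75.1 kip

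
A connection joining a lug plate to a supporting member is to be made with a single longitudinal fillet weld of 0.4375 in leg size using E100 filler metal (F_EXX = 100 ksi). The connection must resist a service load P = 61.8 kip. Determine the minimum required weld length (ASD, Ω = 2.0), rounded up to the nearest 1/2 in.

L = 7 in

Throat t_e = 0.707 × 0.4375 = 0.3093 in.
r_n/Ω = (0.6 × 100 × 0.3093) / 2.0 = 9.279 kip/in.
L_req = P / (r_n/Ω) = 61.8 / 9.279 = 6.66 in total.
Round up → use L = 7 in.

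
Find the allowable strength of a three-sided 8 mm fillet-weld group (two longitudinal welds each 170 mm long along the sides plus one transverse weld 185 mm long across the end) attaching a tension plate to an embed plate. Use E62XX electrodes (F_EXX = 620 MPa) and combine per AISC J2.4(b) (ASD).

t_e = 0.707 × 8 = 5.656 mm.
R_nwl = 0.6 × 620 × 5.656 × 340 × 10⁻³ = 715.4 kN (longitudinal, 2 welds).
R_nwt = 0.6 × 620 × 5.656 × 185 × 10⁻³ = 389.2 kN (transverse, base value).
(i) R_nwl + R_nwt = 1105 kN; (ii) 0.85 R_nwl + 1.5 R_nwt = 1192 kN.
R_n = max = 1192 kN [governs: (ii)]; R_n/Ω = 596 kN.

R_n/Ω ≈ 596 kN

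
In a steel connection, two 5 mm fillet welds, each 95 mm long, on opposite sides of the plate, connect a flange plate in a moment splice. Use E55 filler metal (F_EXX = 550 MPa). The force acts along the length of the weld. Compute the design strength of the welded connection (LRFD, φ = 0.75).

Effective throat t_e = 0.707 × 5 = 3.535 mm.
Total length L = 190 mm; A_we = 3.535 × 190 = 671.6 mm².
F_nw = 0.6 F_EXX = 0.6 × 550 = 330 MPa.
φR_n = 0.75 × 330 × 671.6 × 10⁻³ = 166.2 kN.

φR_n ≈ 166 kN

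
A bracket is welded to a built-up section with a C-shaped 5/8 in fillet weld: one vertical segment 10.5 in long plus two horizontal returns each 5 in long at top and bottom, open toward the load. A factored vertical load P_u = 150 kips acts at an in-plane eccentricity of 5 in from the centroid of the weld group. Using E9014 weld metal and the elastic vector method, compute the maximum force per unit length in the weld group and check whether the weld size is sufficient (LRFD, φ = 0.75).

E90XX → F_EXX = 90 ksi.
Total weld length L_w = 20.5 in. Treat welds as unit-width lines.
Centroid: x̄ = 2×5×2.5 / 20.5 = 1.22 in from the vertical weld.
Polar moment about centroid: J = I_x + I_y = [10.5³/12 + 2×5×5.25²] + [10.5×1.22² + 2(5³/12 + 5×1.28²)] = 424.9 in³.
Direct shear f_v = P/L_w = 150 / 20.5 = 7.317 kip/in (vertical).
Torsion M = P·e = 150 × 5 = 750 kip·in.
Critical point at (x, y) = (3.78, 5.25) from centroid. f_tx = M·y/J = 9.266 kip/in; f_ty = M·x/J = 6.672 kip/in.
Resultant f_max = √[f_tx² + (f_v + f_ty)²] = √[9.266² + (7.317 + 6.672)²] = 16.78 kip/in.
Capacity per unit length: φr_n = 0.75 × 0.6 × 90 × (0.707 × 0.625) = 17.9 kip/in.
16.78 ≤ 17.9 → adequate.

f_max ≈ 16.8 kip/in; adequate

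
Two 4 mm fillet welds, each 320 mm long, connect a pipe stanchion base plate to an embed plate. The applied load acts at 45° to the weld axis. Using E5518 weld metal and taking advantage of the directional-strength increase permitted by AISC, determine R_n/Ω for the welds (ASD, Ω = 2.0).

R_n/Ω ≈ 387 kN

E55XX → F_EXX = 550 MPa.
t_e = 0.707 × 4 = 2.828 mm; A_we = 2.828 × 640 = 1810 mm².
Directional factor: 1.0 + 0.5 sin^1.5(45°) = 1.297.
F_nw = 0.6 × 550 × 1.297 = 428.1 MPa.
R_n/Ω = (428.1 × 1810) / 2.0 × 10⁻³ = 387.4 kN.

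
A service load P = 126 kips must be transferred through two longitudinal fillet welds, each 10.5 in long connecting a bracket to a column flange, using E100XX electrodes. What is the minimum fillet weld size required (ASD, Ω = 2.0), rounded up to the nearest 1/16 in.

E100XX → F_EXX = 100 ksi.
Total weld length L = 21 in.
Required throat t_e = P × Ω / (0.6 F_EXX × L) = 126 × 2.0 / (0.6 × 100 × 21) = 0.2 in.
Required leg w = t_e / 0.707 = 0.2829 in → use 5/16 in.

w = 5/16 in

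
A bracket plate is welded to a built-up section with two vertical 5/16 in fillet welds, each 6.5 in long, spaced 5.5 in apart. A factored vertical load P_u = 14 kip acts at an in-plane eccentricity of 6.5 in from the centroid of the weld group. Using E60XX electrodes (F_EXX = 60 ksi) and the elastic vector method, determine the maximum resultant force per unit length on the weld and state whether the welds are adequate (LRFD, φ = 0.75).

f_max ≈ 3.48 kip/in; adequate

Total weld length L_w = 13 in. Treat welds as unit-width lines.
Polar moment about centroid: J = 2[d³/12 + d(b/2)²] = 2[6.5³/12 + 6.5×2.75²] = 144.1 in³.
Direct shear f_v = P/L_w = 14 / 13 = 1.077 kip/in (vertical).
Torsion M = P·e = 14 × 6.5 = 91 kip·in.
Critical point at (x, y) = (2.75, 3.25) from centroid. f_tx = M·y/J = 2.053 kip/in; f_ty = M·x/J = 1.737 kip/in.
Resultant f_max = √[f_tx² + (f_v + f_ty)²] = √[2.053² + (1.077 + 1.737)²] = 3.483 kip/in.
Capacity per unit length: φr_n = 0.75 × 0.6 × 60 × (0.707 × 0.3125) = 5.965 kip/in.
3.483 ≤ 5.965 → adequate.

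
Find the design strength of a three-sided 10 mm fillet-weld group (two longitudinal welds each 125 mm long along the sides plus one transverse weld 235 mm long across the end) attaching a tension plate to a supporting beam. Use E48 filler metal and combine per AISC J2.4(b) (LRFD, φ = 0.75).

φR_n ≈ 863 kN

E48XX → F_EXX = 480 MPa.
t_e = 0.707 × 10 = 7.07 mm.
R_nwl = 0.6 × 480 × 7.07 × 250 × 10⁻³ = 509 kN (longitudinal, 2 welds).
R_nwt = 0.6 × 480 × 7.07 × 235 × 10⁻³ = 478.5 kN (transverse, base value).
(i) R_nwl + R_nwt = 987.5 kN; (ii) 0.85 R_nwl + 1.5 R_nwt = 1150 kN.
R_n = max = 1150 kN [governs: (ii)]; φR_n = 862.8 kN.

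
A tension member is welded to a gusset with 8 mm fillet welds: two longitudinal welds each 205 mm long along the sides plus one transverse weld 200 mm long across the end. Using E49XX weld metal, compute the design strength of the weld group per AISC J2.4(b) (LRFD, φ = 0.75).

φR_n ≈ 809 kN

E49XX → F_EXX = 490 MPa.
t_e = 0.707 × 8 = 5.656 mm.
R_nwl = 0.6 × 490 × 5.656 × 410 × 10⁻³ = 681.8 kN (longitudinal, 2 welds).
R_nwt = 0.6 × 490 × 5.656 × 200 × 10⁻³ = 332.6 kN (transverse, base value).
(i) R_nwl + R_nwt = 1014 kN; (ii) 0.85 R_nwl + 1.5 R_nwt = 1078 kN.
R_n = max = 1078 kN [governs: (ii)]; φR_n = 808.8 kN.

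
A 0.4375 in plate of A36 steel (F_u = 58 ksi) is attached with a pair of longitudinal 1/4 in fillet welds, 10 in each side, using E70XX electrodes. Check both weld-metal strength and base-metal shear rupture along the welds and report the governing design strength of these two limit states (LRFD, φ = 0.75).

E70XX → F_EXX = 70 ksi.
t_e = 0.707 × 0.25 = 0.1767 in; L = 20 in.
Weld metal: φR_n = 0.75 × 0.6 × 70 × 0.1767 × 20 = 111.4 kips.
Base metal (shear rupture): φR_n = 0.75 × 0.6 × 58 × 0.4375 × 20 = 228.4 kips.
Governing: weld metal.

φR_n ≈ 111 kips (weld metal governs)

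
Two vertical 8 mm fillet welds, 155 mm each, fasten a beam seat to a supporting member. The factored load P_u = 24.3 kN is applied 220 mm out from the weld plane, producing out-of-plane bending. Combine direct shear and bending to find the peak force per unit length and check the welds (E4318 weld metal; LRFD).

f_max ≈ 672 N/mm; adequate

E43XX → F_EXX = 430 MPa.
L_w = 2 × 155 = 310 mm; section modulus (unit throat) S = 2 × L²/6 = 8008 mm².
Direct shear f_v = P/L_w = 24.3×10³/310 = 78.39 N/mm.
Moment M = P × e = 24.3×10³ × 220 = 5346000 N·mm; bending f_b = M/S = 667.6 N/mm.
f_max = √(f_v² + f_b²) = √(78.39² + 667.6²) = 672.1 N/mm.
φr_n = 0.75 × 0.6 × 430 × (0.707 × 8) = 1094 N/mm → adequate.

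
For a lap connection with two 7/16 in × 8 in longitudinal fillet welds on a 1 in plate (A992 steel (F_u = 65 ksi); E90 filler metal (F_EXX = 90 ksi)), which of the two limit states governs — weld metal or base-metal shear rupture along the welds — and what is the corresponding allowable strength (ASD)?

t_e = 0.707 × 0.4375 = 0.3093 in; L = 16 in.
Weld metal: R_n/Ω = (1/2.0) × 0.6 × 90 × 0.3093 × 16 = 133.6 kip.
Base metal (shear rupture): R_n/Ω = (1/2.0) × 0.6 × 65 × 1 × 16 = 312 kip.
Governing: weld metal.

R_n/Ω ≈ 134 kip (weld metal governs)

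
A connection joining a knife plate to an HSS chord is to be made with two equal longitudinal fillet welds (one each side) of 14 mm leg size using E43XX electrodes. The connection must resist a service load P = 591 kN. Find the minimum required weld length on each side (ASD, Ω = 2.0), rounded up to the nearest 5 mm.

E43XX → F_EXX = 430 MPa.
Throat t_e = 0.707 × 14 = 9.898 mm.
r_n/Ω = (0.6 × 430 × 9.898) / 2.0 = 1277 N/mm = 1.277 kN/mm.
L_req = P / (r_n/Ω) = 591 / 1.277 = 462.9 mm total.
Per side: 462.9 / 2 = 231.4 mm.
Round up → use L = 235 mm on each side.

L = 235 mm on each side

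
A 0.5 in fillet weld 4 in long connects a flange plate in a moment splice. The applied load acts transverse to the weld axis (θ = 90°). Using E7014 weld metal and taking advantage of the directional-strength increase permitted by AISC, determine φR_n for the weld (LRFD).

E70XX → F_EXX = 70 ksi.
t_e = 0.707 × 0.5 = 0.3535 in; A_we = 0.3535 × 4 = 1.414 in².
Directional factor: 1.0 + 0.5 sin^1.5(90°) = 1.5.
F_nw = 0.6 × 70 × 1.5 = 63 ksi.
φR_n = 0.75 × 63 × 1.414 = 66.81 kips.

φR_n ≈ 66.8 kips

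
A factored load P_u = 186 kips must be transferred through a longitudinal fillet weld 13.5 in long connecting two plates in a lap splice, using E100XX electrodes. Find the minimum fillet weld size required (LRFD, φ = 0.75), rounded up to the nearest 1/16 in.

E100XX → F_EXX = 100 ksi.
Total weld length L = 13.5 in.
Required throat t_e = P_u / (φ × 0.6 F_EXX × L) = 186 / (0.75 × 0.6 × 100 × 13.5) = 0.3062 in.
Required leg w = t_e / 0.707 = 0.4331 in → use 7/16 in.

w = 7/16 in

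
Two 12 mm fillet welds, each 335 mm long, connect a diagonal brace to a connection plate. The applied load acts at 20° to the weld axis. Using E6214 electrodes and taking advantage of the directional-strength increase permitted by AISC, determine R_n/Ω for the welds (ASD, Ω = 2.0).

R_n/Ω ≈ 1160 kN

E62XX → F_EXX = 620 MPa.
t_e = 0.707 × 12 = 8.484 mm; A_we = 8.484 × 670 = 5684 mm².
Directional factor: 1.0 + 0.5 sin^1.5(20°) = 1.1.
F_nw = 0.6 × 620 × 1.1 = 409.2 MPa.
R_n/Ω = (409.2 × 5684) / 2.0 × 10⁻³ = 1163 kN.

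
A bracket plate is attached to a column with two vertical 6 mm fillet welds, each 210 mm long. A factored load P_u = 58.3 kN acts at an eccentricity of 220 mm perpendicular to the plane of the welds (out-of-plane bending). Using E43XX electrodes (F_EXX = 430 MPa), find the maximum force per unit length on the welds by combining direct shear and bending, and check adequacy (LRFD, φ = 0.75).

L_w = 2 × 210 = 420 mm; section modulus (unit throat) S = 2 × L²/6 = 14700 mm².
Direct shear f_v = P/L_w = 58.3×10³/420 = 138.8 N/mm.
Moment M = P × e = 58.3×10³ × 220 = 12826000 N·mm; bending f_b = M/S = 872.5 N/mm.
f_max = √(f_v² + f_b²) = √(138.8² + 872.5²) = 883.5 N/mm.
φr_n = 0.75 × 0.6 × 430 × (0.707 × 6) = 820.8 N/mm → NOT adequate.

f_max ≈ 883 N/mm; NOT adequate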